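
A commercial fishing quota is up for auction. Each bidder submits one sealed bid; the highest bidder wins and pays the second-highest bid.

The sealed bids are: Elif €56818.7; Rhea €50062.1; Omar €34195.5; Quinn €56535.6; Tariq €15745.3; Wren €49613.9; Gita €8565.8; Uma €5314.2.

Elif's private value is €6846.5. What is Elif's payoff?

Highest bid: Elif at €56818.7, so Elif wins.
Second-highest bid: Quinn at €56535.6 — that is the price the winner pays.
Elif's payoff = value − price = €6846.5 − €56535.6 = −€49689.1.

−€49689.1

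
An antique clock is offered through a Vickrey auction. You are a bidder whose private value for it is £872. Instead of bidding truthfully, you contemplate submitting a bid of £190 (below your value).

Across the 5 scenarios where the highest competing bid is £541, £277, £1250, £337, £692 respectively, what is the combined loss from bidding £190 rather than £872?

The deviation costs you only when the competing bid falls strictly between £190 and £872; elsewhere both bids give the same outcome.
£541: truthful payoff £331, deviation payoff £0 → loss £331.
£277: truthful payoff £595, deviation payoff £0 → loss £595.
£1250: outcomes coincide → loss £0.
£337: truthful payoff £535, deviation payoff £0 → loss £535.
£692: truthful payoff £180, deviation payoff £0 → loss £180.
Total loss = £331 + £595 + £535 + £180 = £1641.
Because the price is fixed by the runner-up's bid, deviating from your value can only change a good outcome into a bad one — never the reverse.

£1641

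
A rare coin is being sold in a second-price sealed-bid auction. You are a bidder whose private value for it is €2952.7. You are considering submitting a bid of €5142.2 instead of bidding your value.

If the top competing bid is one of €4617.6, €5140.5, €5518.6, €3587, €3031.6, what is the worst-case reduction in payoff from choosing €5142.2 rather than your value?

€2187.8

€4617.6: truthful gives €0, deviation gives −€1664.9 → loss €1664.9.
€5140.5: truthful gives €0, deviation gives −€2187.8 → loss €2187.8.
€5518.6: same outcome either way → loss €0.
€3587: truthful gives €0, deviation gives −€634.3 → loss €634.3.
€3031.6: truthful gives €0, deviation gives −€78.9 → loss €78.9.
Maximum loss: €2187.8.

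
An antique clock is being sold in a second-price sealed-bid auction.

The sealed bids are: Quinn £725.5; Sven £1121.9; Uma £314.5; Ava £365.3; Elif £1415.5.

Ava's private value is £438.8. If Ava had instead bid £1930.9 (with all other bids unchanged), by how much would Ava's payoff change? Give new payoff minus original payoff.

−£976.7

The highest bid among the other bidders is £1415.5; Ava's bid doesn't change that.
Original bid £365.3: Ava is not highest (top rival bid is £1415.5); payoff £0.
Alternative bid £1930.9: Ava is highest, pays the top rival bid £1415.5; payoff £438.8 − £1415.5 = −£976.7.
Change in payoff = −£976.7 − (£0) = −£976.7.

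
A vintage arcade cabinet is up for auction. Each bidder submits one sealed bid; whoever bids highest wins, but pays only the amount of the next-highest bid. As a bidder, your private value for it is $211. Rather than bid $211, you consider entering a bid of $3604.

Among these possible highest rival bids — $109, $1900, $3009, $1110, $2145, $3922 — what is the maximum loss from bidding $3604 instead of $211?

$2798

$109: same outcome either way → loss $0.
$1900: truthful gives $0, deviation gives −$1689 → loss $1689.
$3009: truthful gives $0, deviation gives −$2798 → loss $2798.
$1110: truthful gives $0, deviation gives −$899 → loss $899.
$2145: truthful gives $0, deviation gives −$1934 → loss $1934.
$3922: same outcome either way → loss $0.
Maximum loss: $2798.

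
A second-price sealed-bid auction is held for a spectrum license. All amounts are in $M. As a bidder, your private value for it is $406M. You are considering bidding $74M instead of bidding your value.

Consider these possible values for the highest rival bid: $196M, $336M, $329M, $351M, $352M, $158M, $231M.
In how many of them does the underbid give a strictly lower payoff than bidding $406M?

7

The deviation hurts exactly when the highest competing bid lies strictly between $74M and $406M — underbidding then forfeits a profitable win.
$196M: inside the interval → strictly worse (loss $210M).
$336M: inside the interval → strictly worse (loss $70M).
$329M: inside the interval → strictly worse (loss $77M).
$351M: inside the interval → strictly worse (loss $55M).
$352M: inside the interval → strictly worse (loss $54M).
$158M: inside the interval → strictly worse (loss $248M).
$231M: inside the interval → strictly worse (loss $175M).
Count: 7.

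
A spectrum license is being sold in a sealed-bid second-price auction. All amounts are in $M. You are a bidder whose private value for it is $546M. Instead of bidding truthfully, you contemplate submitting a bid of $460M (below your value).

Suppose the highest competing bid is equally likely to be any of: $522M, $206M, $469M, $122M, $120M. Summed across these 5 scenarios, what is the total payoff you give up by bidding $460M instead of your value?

The deviation costs you only when the competing bid falls strictly between $460M and $546M; elsewhere both bids give the same outcome.
$522M: truthful payoff $24M, deviation payoff $0M → loss $24M.
$206M: outcomes coincide → loss $0M.
$469M: truthful payoff $77M, deviation payoff $0M → loss $77M.
$122M: outcomes coincide → loss $0M.
$120M: outcomes coincide → loss $0M.
Total loss = $24M + $77M = $101M.

$101M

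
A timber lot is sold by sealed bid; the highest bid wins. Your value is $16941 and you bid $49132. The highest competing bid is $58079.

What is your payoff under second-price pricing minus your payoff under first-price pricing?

$0

Your bid $49132 is below $58079, so you lose under either rule.
Payoff is $0 in both cases; difference = $0.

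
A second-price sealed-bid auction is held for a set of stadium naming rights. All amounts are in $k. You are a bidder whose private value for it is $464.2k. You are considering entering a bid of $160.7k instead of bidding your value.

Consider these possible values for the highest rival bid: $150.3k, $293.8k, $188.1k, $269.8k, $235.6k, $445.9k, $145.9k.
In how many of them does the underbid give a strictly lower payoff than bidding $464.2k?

The deviation hurts exactly when the highest competing bid lies strictly between $160.7k and $464.2k — underbidding then forfeits a profitable win.
$150.3k: below both → same outcome either way.
$293.8k: inside the interval → strictly worse (loss $170.4k).
$188.1k: inside the interval → strictly worse (loss $276.1k).
$269.8k: inside the interval → strictly worse (loss $194.4k).
$235.6k: inside the interval → strictly worse (loss $228.6k).
$445.9k: inside the interval → strictly worse (loss $18.3k).
$145.9k: below both → same outcome either way.
Count: 5.

5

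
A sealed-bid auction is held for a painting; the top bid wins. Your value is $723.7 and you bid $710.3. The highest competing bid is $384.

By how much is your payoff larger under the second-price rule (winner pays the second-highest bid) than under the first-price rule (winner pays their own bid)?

$326.3

You have the highest bid, so you win under either rule.
Second-price: pay $384 → payoff $339.7.
First-price: pay your own bid $710.3 → payoff $13.4.
Difference = $339.7 − ($13.4) = $326.3.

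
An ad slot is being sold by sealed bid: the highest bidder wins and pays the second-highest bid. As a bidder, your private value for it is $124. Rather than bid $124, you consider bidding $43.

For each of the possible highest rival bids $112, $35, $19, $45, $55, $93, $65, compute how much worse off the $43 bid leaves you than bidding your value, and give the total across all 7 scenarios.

The deviation costs you only when the competing bid falls strictly between $43 and $124; elsewhere both bids give the same outcome.
$112: truthful payoff $12, deviation payoff $0 → loss $12.
$35: outcomes coincide → loss $0.
$19: outcomes coincide → loss $0.
$45: truthful payoff $79, deviation payoff $0 → loss $79.
$55: truthful payoff $69, deviation payoff $0 → loss $69.
$93: truthful payoff $31, deviation payoff $0 → loss $31.
$65: truthful payoff $59, deviation payoff $0 → loss $59.
Total loss = $12 + $79 + $69 + $31 + $59 = $250.

$250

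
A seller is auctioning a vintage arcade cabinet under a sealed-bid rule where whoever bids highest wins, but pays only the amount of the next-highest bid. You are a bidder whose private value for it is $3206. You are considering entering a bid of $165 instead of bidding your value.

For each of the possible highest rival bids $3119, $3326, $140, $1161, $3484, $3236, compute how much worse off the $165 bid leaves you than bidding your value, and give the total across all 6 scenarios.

$2132

The deviation costs you only when the competing bid falls strictly between $165 and $3206; elsewhere both bids give the same outcome.
$3119: truthful payoff $87, deviation payoff $0 → loss $87.
$3326: outcomes coincide → loss $0.
$140: outcomes coincide → loss $0.
$1161: truthful payoff $2045, deviation payoff $0 → loss $2045.
$3484: outcomes coincide → loss $0.
$3236: outcomes coincide → loss $0.
Total loss = $87 + $2045 = $2132.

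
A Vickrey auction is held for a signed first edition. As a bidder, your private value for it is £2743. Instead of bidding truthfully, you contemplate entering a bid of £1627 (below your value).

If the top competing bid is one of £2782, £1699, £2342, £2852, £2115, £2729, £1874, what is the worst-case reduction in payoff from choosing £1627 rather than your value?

£1044

£2782: same outcome either way → loss £0.
£1699: truthful gives £1044, deviation gives £0 → loss £1044.
£2342: truthful gives £401, deviation gives £0 → loss £401.
£2852: same outcome either way → loss £0.
£2115: truthful gives £628, deviation gives £0 → loss £628.
£2729: truthful gives £14, deviation gives £0 → loss £14.
£1874: truthful gives £869, deviation gives £0 → loss £869.
Maximum loss: £1044.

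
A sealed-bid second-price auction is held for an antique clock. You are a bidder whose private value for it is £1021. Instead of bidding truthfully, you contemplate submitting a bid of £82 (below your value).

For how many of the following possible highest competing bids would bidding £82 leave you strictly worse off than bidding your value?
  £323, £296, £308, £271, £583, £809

The deviation hurts exactly when the highest competing bid lies strictly between £82 and £1021 — underbidding then forfeits a profitable win.
£323: inside the interval → strictly worse (loss £698).
£296: inside the interval → strictly worse (loss £725).
£308: inside the interval → strictly worse (loss £713).
£271: inside the interval → strictly worse (loss £750).
£583: inside the interval → strictly worse (loss £438).
£809: inside the interval → strictly worse (loss £212).
Count: 6.

6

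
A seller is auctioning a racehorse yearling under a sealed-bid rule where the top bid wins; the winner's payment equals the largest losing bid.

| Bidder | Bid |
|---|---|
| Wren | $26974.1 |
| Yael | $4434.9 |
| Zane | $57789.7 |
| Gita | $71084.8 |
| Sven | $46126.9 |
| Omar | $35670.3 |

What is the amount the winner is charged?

$57789.7

Highest bid: Gita at $71084.8, so Gita wins.
Second-highest bid: Zane at $57789.7 — that is the price the winner pays.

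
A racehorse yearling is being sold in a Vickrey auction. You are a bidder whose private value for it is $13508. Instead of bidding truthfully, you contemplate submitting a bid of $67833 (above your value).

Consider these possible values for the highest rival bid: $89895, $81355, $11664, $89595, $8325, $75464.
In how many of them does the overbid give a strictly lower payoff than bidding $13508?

The deviation hurts exactly when the highest competing bid lies strictly between $13508 and $67833 — overbidding then wins at a price above your value.
$89895: above both → same outcome either way.
$81355: above both → same outcome either way.
$11664: below both → same outcome either way.
$89595: above both → same outcome either way.
$8325: below both → same outcome either way.
$75464: above both → same outcome either way.
Count: 0.

0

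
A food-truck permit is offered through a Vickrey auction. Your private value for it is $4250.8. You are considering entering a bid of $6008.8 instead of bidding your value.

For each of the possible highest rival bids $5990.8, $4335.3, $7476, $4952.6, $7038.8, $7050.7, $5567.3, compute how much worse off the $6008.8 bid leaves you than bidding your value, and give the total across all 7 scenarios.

The deviation costs you only when the competing bid falls strictly between $4250.8 and $6008.8; elsewhere both bids give the same outcome.
$5990.8: truthful payoff $0, deviation payoff −$1740 → loss $1740.
$4335.3: truthful payoff $0, deviation payoff −$84.5 → loss $84.5.
$7476: outcomes coincide → loss $0.
$4952.6: truthful payoff $0, deviation payoff −$701.8 → loss $701.8.
$7038.8: outcomes coincide → loss $0.
$7050.7: outcomes coincide → loss $0.
$5567.3: truthful payoff $0, deviation payoff −$1316.5 → loss $1316.5.
Total loss = $1740 + $84.5 + $701.8 + $1316.5 = $3842.8.

$3842.8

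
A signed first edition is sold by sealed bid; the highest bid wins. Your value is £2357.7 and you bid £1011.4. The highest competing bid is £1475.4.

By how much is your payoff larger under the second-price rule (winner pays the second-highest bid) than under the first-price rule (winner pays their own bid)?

£0

Your bid £1011.4 is below £1475.4, so you lose under either rule.
Payoff is £0 in both cases; difference = £0.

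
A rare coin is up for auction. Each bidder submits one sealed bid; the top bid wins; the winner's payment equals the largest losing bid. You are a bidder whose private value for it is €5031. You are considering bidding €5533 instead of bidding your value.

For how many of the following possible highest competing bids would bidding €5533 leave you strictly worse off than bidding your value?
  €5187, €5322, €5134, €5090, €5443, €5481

6

The deviation hurts exactly when the highest competing bid lies strictly between €5031 and €5533 — overbidding then wins at a price above your value.
€5187: inside the interval → strictly worse (loss €156).
€5322: inside the interval → strictly worse (loss €291).
€5134: inside the interval → strictly worse (loss €103).
€5090: inside the interval → strictly worse (loss €59).
€5443: inside the interval → strictly worse (loss €412).
€5481: inside the interval → strictly worse (loss €450).
Count: 6.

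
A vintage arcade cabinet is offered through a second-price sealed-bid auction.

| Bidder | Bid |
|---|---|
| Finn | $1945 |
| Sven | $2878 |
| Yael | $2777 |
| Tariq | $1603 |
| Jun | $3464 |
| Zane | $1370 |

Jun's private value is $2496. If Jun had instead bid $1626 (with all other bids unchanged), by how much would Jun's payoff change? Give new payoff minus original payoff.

$382

The highest bid among the other bidders is $2878; Jun's bid doesn't change that.
Original bid $3464: Jun is highest, pays the top rival bid $2878; payoff $2496 − $2878 = −$382.
Alternative bid $1626: Jun is not highest (top rival bid is $2878); payoff $0.
Change in payoff = $0 − (−$382) = $382.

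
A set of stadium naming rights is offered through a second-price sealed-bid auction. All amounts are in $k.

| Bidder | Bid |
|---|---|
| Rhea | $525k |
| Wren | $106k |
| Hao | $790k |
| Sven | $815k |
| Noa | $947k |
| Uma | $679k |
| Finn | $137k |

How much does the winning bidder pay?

$815k

Highest bid: Noa at $947k, so Noa wins.
Second-highest bid: Sven at $815k — that is the price the winner pays.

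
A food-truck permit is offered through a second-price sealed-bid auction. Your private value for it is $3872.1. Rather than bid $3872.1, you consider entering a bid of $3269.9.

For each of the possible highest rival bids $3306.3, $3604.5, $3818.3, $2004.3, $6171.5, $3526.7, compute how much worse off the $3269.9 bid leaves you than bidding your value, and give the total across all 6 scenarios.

The deviation costs you only when the competing bid falls strictly between $3269.9 and $3872.1; elsewhere both bids give the same outcome.
$3306.3: truthful payoff $565.8, deviation payoff $0 → loss $565.8.
$3604.5: truthful payoff $267.6, deviation payoff $0 → loss $267.6.
$3818.3: truthful payoff $53.8, deviation payoff $0 → loss $53.8.
$2004.3: outcomes coincide → loss $0.
$6171.5: outcomes coincide → loss $0.
$3526.7: truthful payoff $345.4, deviation payoff $0 → loss $345.4.
Total loss = $565.8 + $267.6 + $53.8 + $345.4 = $1232.6.

$1232.6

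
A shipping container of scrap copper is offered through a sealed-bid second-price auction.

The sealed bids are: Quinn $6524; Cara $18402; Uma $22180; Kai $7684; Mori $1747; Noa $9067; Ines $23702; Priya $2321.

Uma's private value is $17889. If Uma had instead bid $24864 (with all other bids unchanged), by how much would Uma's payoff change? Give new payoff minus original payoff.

The highest bid among the other bidders is $23702; Uma's bid doesn't change that.
Original bid $22180: Uma is not highest (top rival bid is $23702); payoff $0.
Alternative bid $24864: Uma is highest, pays the top rival bid $23702; payoff $17889 − $23702 = −$5813.
Change in payoff = −$5813 − ($0) = −$5813.

−$5813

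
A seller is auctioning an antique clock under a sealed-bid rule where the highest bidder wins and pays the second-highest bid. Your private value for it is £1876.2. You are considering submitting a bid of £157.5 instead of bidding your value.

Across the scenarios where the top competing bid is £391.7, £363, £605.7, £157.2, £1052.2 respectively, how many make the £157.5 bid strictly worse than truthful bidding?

4

The deviation hurts exactly when the highest competing bid lies strictly between £157.5 and £1876.2 — underbidding then forfeits a profitable win.
£391.7: inside the interval → strictly worse (loss £1484.5).
£363: inside the interval → strictly worse (loss £1513.2).
£605.7: inside the interval → strictly worse (loss £1270.5).
£157.2: below both → same outcome either way.
£1052.2: inside the interval → strictly worse (loss £824).
Count: 4.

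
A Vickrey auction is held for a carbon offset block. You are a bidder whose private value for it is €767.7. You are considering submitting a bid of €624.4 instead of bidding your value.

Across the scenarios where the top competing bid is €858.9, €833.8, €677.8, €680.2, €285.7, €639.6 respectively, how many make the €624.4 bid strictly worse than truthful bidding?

The deviation hurts exactly when the highest competing bid lies strictly between €624.4 and €767.7 — underbidding then forfeits a profitable win.
€858.9: above both → same outcome either way.
€833.8: above both → same outcome either way.
€677.8: inside the interval → strictly worse (loss €89.9).
€680.2: inside the interval → strictly worse (loss €87.5).
€285.7: below both → same outcome either way.
€639.6: inside the interval → strictly worse (loss €128.1).
Count: 3.

3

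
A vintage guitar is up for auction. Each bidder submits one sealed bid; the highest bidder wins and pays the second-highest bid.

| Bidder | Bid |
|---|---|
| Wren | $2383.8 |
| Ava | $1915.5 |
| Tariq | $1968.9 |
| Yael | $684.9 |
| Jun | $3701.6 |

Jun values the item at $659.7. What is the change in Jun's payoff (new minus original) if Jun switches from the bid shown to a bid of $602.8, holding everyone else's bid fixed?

$1724.1

The highest bid among the other bidders is $2383.8; Jun's bid doesn't change that.
Original bid $3701.6: Jun is highest, pays the top rival bid $2383.8; payoff $659.7 − $2383.8 = −$1724.1.
Alternative bid $602.8: Jun is not highest (top rival bid is $2383.8); payoff $0.
Change in payoff = $0 − (−$1724.1) = $1724.1.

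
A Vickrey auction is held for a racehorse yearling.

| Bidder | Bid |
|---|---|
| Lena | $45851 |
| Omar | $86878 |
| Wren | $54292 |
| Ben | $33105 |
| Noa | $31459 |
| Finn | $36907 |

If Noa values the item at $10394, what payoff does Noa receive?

$0

Highest bid: Omar at $86878, so Omar wins.
Second-highest bid: Wren at $54292 — that is the price the winner pays.
Noa did not win, so Noa pays nothing and receives nothing: payoff $0.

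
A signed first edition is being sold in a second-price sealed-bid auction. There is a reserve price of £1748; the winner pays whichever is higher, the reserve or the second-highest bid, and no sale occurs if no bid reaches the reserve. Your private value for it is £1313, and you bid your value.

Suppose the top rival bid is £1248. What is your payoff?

£0

Your bid £1313 is the highest bid but falls below the reserve £1748, so the item goes unsold. Payoff £0.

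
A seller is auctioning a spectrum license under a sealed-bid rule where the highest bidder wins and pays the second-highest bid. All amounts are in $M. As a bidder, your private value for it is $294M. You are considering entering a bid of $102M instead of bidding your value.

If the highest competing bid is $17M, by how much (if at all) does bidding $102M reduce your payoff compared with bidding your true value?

$0M

Bidding your value $294M: you win (since $294M > $17M) and pay $17M. Payoff $277M.
Bidding $102M: you win and pay $17M. Payoff $294M − $17M = $277M.
Difference = $277M − $277M = $0M; both bids lead to the same outcome because the competing bid is below both your value and your alternative bid.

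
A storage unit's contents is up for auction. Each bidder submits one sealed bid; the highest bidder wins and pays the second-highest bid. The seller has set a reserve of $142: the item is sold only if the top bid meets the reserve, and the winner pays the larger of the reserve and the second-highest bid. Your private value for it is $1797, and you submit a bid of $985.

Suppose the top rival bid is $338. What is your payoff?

Your bid $985 is the highest and exceeds the reserve.
Price = max(second-highest bid, reserve) = max($338, $142) = $338.
Payoff = $1797 − $338 = $1459.

$1459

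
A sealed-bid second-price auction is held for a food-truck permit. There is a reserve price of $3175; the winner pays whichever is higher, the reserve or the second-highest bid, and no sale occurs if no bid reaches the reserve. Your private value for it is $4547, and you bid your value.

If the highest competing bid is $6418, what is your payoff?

Your bid $4547 is below the highest competing bid $6418, so you lose. Payoff $0.

$0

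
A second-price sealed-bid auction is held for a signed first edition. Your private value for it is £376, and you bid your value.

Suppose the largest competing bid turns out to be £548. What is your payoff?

£0

Your bid £376 is below the highest competing bid £548, so you lose.
A losing bidder pays nothing and receives nothing: payoff = £0.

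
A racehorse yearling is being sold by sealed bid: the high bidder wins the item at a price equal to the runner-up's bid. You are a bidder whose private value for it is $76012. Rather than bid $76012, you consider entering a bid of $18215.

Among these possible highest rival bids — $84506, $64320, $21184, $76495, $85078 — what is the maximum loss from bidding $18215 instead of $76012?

$84506: same outcome either way → loss $0.
$64320: truthful gives $11692, deviation gives $0 → loss $11692.
$21184: truthful gives $54828, deviation gives $0 → loss $54828.
$76495: same outcome either way → loss $0.
$85078: same outcome either way → loss $0.
Maximum loss: $54828.

$54828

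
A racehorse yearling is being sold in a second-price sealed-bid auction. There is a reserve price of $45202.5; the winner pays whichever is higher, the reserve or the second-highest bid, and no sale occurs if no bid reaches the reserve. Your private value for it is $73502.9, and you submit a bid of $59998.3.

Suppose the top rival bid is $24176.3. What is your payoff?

$28300.4

Your bid $59998.3 is the highest and exceeds the reserve.
Price = max(second-highest bid, reserve) = max($24176.3, $45202.5) = $45202.5.
Payoff = $73502.9 − $45202.5 = $28300.4.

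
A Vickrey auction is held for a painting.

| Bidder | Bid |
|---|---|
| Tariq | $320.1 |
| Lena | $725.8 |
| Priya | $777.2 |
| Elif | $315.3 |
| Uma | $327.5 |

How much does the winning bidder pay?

Highest bid: Priya at $777.2, so Priya wins.
Second-highest bid: Lena at $725.8 — that is the price the winner pays.

$725.8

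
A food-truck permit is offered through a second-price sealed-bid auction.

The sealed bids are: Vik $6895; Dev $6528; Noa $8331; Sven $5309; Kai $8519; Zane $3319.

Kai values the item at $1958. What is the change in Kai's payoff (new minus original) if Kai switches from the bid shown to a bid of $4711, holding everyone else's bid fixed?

The highest bid among the other bidders is $8331; Kai's bid doesn't change that.
Original bid $8519: Kai is highest, pays the top rival bid $8331; payoff $1958 − $8331 = −$6373.
Alternative bid $4711: Kai is not highest (top rival bid is $8331); payoff $0.
Change in payoff = $0 − (−$6373) = $6373.

$6373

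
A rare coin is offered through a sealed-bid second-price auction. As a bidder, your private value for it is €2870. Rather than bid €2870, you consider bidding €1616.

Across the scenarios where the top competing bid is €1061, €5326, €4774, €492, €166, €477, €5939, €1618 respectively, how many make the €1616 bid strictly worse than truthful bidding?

1

The deviation hurts exactly when the highest competing bid lies strictly between €1616 and €2870 — underbidding then forfeits a profitable win.
€1061: below both → same outcome either way.
€5326: above both → same outcome either way.
€4774: above both → same outcome either way.
€492: below both → same outcome either way.
€166: below both → same outcome either way.
€477: below both → same outcome either way.
€5939: above both → same outcome either way.
€1618: inside the interval → strictly worse (loss €1252).
Count: 1.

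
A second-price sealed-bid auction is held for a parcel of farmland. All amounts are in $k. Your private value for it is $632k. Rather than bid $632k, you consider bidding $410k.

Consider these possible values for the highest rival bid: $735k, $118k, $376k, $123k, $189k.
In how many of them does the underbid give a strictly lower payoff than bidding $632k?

The deviation hurts exactly when the highest competing bid lies strictly between $410k and $632k — underbidding then forfeits a profitable win.
$735k: above both → same outcome either way.
$118k: below both → same outcome either way.
$376k: below both → same outcome either way.
$123k: below both → same outcome either way.
$189k: below both → same outcome either way.
Count: 0.

0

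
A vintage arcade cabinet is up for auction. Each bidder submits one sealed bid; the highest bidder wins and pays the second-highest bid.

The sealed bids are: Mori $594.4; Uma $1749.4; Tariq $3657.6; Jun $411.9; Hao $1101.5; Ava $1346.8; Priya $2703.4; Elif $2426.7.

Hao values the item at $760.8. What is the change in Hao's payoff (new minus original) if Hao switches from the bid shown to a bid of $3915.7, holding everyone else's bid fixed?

−$2896.8

The highest bid among the other bidders is $3657.6; Hao's bid doesn't change that.
Original bid $1101.5: Hao is not highest (top rival bid is $3657.6); payoff $0.
Alternative bid $3915.7: Hao is highest, pays the top rival bid $3657.6; payoff $760.8 − $3657.6 = −$2896.8.
Change in payoff = −$2896.8 − ($0) = −$2896.8.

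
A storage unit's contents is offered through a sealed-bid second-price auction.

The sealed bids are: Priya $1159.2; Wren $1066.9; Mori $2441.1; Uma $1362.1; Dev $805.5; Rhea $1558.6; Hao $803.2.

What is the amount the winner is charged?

Highest bid: Mori at $2441.1, so Mori wins.
Second-highest bid: Rhea at $1558.6 — that is the price the winner pays.

$1558.6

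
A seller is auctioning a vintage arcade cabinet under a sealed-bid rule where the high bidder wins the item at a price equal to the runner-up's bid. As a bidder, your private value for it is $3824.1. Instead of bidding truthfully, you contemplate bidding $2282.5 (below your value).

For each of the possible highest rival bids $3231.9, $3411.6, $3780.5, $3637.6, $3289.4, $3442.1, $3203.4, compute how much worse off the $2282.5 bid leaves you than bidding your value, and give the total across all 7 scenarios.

$2772.2

The deviation costs you only when the competing bid falls strictly between $2282.5 and $3824.1; elsewhere both bids give the same outcome.
$3231.9: truthful payoff $592.2, deviation payoff $0 → loss $592.2.
$3411.6: truthful payoff $412.5, deviation payoff $0 → loss $412.5.
$3780.5: truthful payoff $43.6, deviation payoff $0 → loss $43.6.
$3637.6: truthful payoff $186.5, deviation payoff $0 → loss $186.5.
$3289.4: truthful payoff $534.7, deviation payoff $0 → loss $534.7.
$3442.1: truthful payoff $382, deviation payoff $0 → loss $382.
$3203.4: truthful payoff $620.7, deviation payoff $0 → loss $620.7.
Total loss = $592.2 + $412.5 + $43.6 + $186.5 + $534.7 + $382 + $620.7 = $2772.2.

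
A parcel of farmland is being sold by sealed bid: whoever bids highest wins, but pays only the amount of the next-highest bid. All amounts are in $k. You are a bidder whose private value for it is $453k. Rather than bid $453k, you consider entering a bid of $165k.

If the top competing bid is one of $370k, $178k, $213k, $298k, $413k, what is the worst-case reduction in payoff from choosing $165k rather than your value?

$370k: truthful gives $83k, deviation gives $0k → loss $83k.
$178k: truthful gives $275k, deviation gives $0k → loss $275k.
$213k: truthful gives $240k, deviation gives $0k → loss $240k.
$298k: truthful gives $155k, deviation gives $0k → loss $155k.
$413k: truthful gives $40k, deviation gives $0k → loss $40k.
Maximum loss: $275k.

$275k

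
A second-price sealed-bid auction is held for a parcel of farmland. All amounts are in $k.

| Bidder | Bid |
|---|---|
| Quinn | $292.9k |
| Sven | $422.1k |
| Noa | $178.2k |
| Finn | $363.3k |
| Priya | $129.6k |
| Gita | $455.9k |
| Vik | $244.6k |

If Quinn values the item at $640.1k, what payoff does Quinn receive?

$0k

Highest bid: Gita at $455.9k, so Gita wins.
Second-highest bid: Sven at $422.1k — that is the price the winner pays.
Quinn did not win, so Quinn pays nothing and receives nothing: payoff $0k.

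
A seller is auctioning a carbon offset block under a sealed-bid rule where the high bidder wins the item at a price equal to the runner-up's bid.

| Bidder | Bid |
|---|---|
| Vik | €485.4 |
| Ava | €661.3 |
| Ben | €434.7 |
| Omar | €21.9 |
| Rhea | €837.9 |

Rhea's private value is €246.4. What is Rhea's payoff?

−€414.9

Highest bid: Rhea at €837.9, so Rhea wins.
Second-highest bid: Ava at €661.3 — that is the price the winner pays.
Rhea's payoff = value − price = €246.4 − €661.3 = −€414.9.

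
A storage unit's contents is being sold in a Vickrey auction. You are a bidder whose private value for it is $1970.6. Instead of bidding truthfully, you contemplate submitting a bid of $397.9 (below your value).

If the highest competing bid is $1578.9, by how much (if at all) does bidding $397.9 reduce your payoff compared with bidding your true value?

$391.7

Bidding your value $1970.6: you win (since $1970.6 > $1578.9) and pay $1578.9. Payoff $391.7.
Bidding $397.9: you lose. Payoff $0.
The competing bid $1578.9 lies between your shaded bid and your value, so underbidding forfeits an item you could have won at a profitable price.
Loss from deviating = $391.7 − ($0) = $391.7.
Because the price is fixed by the runner-up's bid, deviating from your value can only change a good outcome into a bad one — never the reverse.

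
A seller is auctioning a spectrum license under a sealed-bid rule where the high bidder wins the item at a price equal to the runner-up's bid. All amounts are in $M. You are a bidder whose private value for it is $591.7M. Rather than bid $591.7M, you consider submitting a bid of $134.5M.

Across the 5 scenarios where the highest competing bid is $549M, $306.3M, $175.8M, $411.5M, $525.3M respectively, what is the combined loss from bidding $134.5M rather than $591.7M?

$990.6M

The deviation costs you only when the competing bid falls strictly between $134.5M and $591.7M; elsewhere both bids give the same outcome.
$549M: truthful payoff $42.7M, deviation payoff $0M → loss $42.7M.
$306.3M: truthful payoff $285.4M, deviation payoff $0M → loss $285.4M.
$175.8M: truthful payoff $415.9M, deviation payoff $0M → loss $415.9M.
$411.5M: truthful payoff $180.2M, deviation payoff $0M → loss $180.2M.
$525.3M: truthful payoff $66.4M, deviation payoff $0M → loss $66.4M.
Total loss = $42.7M + $285.4M + $415.9M + $180.2M + $66.4M = $990.6M.
Truthful bidding weakly dominates here: raising your bid can only win items priced above your value, and lowering it can only forfeit items priced below.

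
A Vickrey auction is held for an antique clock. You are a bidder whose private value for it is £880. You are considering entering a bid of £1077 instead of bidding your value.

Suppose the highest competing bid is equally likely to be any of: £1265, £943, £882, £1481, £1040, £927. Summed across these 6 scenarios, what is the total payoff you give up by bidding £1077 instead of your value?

The deviation costs you only when the competing bid falls strictly between £880 and £1077; elsewhere both bids give the same outcome.
£1265: outcomes coincide → loss £0.
£943: truthful payoff £0, deviation payoff −£63 → loss £63.
£882: truthful payoff £0, deviation payoff −£2 → loss £2.
£1481: outcomes coincide → loss £0.
£1040: truthful payoff £0, deviation payoff −£160 → loss £160.
£927: truthful payoff £0, deviation payoff −£47 → loss £47.
Total loss = £63 + £2 + £160 + £47 = £272.

£272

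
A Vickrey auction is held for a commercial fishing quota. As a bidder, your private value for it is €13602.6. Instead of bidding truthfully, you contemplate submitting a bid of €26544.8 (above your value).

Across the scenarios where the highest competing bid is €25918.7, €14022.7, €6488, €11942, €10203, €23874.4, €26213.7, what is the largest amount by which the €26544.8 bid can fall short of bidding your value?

€25918.7: truthful gives €0, deviation gives −€12316.1 → loss €12316.1.
€14022.7: truthful gives €0, deviation gives −€420.1 → loss €420.1.
€6488: same outcome either way → loss €0.
€11942: same outcome either way → loss €0.
€10203: same outcome either way → loss €0.
€23874.4: truthful gives €0, deviation gives −€10271.8 → loss €10271.8.
€26213.7: truthful gives €0, deviation gives −€12611.1 → loss €12611.1.
Maximum loss: €12611.1.

€12611.1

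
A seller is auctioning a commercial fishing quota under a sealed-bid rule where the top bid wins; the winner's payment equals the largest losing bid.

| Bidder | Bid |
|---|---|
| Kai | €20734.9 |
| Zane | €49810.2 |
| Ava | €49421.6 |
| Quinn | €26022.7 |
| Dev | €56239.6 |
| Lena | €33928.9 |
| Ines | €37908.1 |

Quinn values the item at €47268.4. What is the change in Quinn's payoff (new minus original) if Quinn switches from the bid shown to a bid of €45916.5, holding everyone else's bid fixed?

The highest bid among the other bidders is €56239.6; Quinn's bid doesn't change that.
Original bid €26022.7: Quinn is not highest (top rival bid is €56239.6); payoff €0.
Alternative bid €45916.5: Quinn is not highest (top rival bid is €56239.6); payoff €0.
Change in payoff = €0 − (€0) = €0.

€0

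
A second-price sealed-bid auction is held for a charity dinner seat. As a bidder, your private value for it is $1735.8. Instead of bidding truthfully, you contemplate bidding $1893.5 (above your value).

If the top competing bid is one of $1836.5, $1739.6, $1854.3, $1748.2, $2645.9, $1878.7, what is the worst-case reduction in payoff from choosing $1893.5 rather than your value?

$1836.5: truthful gives $0, deviation gives −$100.7 → loss $100.7.
$1739.6: truthful gives $0, deviation gives −$3.8 → loss $3.8.
$1854.3: truthful gives $0, deviation gives −$118.5 → loss $118.5.
$1748.2: truthful gives $0, deviation gives −$12.4 → loss $12.4.
$2645.9: same outcome either way → loss $0.
$1878.7: truthful gives $0, deviation gives −$142.9 → loss $142.9.
Maximum loss: $142.9.

$142.9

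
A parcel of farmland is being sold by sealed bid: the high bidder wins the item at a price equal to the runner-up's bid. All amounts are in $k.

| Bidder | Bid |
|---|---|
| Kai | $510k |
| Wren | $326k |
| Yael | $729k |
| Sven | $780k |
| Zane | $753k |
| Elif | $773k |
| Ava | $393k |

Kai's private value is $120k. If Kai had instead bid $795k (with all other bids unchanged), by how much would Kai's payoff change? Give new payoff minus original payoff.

The highest bid among the other bidders is $780k; Kai's bid doesn't change that.
Original bid $510k: Kai is not highest (top rival bid is $780k); payoff $0k.
Alternative bid $795k: Kai is highest, pays the top rival bid $780k; payoff $120k − $780k = −$660k.
Change in payoff = −$660k − ($0k) = −$660k.

−$660k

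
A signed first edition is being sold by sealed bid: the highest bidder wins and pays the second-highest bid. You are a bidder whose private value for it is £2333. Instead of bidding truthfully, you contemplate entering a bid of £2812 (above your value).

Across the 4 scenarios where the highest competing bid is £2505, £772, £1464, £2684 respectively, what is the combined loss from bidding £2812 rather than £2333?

£523

The deviation costs you only when the competing bid falls strictly between £2333 and £2812; elsewhere both bids give the same outcome.
£2505: truthful payoff £0, deviation payoff −£172 → loss £172.
£772: outcomes coincide → loss £0.
£1464: outcomes coincide → loss £0.
£2684: truthful payoff £0, deviation payoff −£351 → loss £351.
Total loss = £172 + £351 = £523.
In a second-price auction your bid sets only whether you win, not what you pay, so bidding your true value is weakly dominant.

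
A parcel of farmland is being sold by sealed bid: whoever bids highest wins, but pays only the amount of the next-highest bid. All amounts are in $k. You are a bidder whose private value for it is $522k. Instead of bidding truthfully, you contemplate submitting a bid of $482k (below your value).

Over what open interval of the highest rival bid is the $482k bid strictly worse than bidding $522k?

($482k, $522k)

If the competing bid is below $482k, both bids win at the same price — no difference.
If it is above $522k, both bids lose — no difference.
If it lies strictly between $482k and $522k, bidding your value wins at a price below your value (positive payoff) while bidding $482k loses (payoff 0).
So the deviation strictly hurts on the open interval ($482k, $522k).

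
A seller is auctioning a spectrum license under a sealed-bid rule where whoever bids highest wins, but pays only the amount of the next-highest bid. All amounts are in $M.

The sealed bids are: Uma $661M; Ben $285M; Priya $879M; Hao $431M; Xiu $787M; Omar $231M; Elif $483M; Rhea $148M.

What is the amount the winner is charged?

$787M

Highest bid: Priya at $879M, so Priya wins.
Second-highest bid: Xiu at $787M — that is the price the winner pays.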